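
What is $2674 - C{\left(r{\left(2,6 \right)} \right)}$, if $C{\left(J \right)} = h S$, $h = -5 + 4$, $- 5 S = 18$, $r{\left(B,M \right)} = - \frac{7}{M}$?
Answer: $\frac{13352}{5} \approx 2670.4$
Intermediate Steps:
$S = - \frac{18}{5}$ ($S = \left(- \frac{1}{5}\right) 18 = - \frac{18}{5} \approx -3.6$)
$h = -1$
$C{\left(J \right)} = \frac{18}{5}$ ($C{\left(J \right)} = \left(-1\right) \left(- \frac{18}{5}\right) = \frac{18}{5}$)
$2674 - C{\left(r{\left(2,6 \right)} \right)} = 2674 - \frac{18}{5} = \frac{13352}{5}$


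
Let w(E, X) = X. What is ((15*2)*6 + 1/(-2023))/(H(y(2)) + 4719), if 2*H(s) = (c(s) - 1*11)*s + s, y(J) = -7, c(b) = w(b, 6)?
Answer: 364139/9574859 ≈ 0.038031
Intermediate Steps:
c(b) = 6
H(s) = -2*s (H(s) = ((6 - 1*11)*s + s)/2 = ((6 - 11)*s + s)/2 = (-5*s + s)/2 = (-4*s)/2 = -2*s)
((15*2)*6 + 1/(-2023))/(H(y(2)) + 4719) = ((15*2)*6 + 1/(-2023))/(-2*(-7) + 4719) = (30*6 - 1/2023)/(14 + 4719) = (180 - 1/2023)/4733 = (364139/2023)*(1/4733) = 364139/9574859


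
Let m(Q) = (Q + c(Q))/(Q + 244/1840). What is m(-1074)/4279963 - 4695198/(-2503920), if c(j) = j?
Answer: 1654440948309359741/882302886227697640 ≈ 1.8751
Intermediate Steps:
m(Q) = 2*Q/(61/460 + Q) (m(Q) = (Q + Q)/(Q + 244/1840) = (2*Q)/(Q + 244*(1/1840)) = (2*Q)/(Q + 61/460) = (2*Q)/(61/460 + Q) = 2*Q/(61/460 + Q))
m(-1074)/4279963 - 4695198/(-2503920) = (920*(-1074)/(61 + 460*(-1074)))/4279963 - 4695198/(-2503920) = (920*(-1074)/(61 - 494040))*(1/4279963) - 4695198*(-1/2503920) = (920*(-1074)/(-493979))*(1/4279963) + 782533/417320 = (920*(-1074)*(-1/493979))*(1/4279963) + 782533/417320 = (988080/493979)*(1/4279963) + 782533/417320 = 988080/2114211842777 + 782533/417320 = 1654440948309359741/882302886227697640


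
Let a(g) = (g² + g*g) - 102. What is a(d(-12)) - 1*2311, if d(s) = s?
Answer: -2125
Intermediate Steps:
a(g) = -102 + 2*g² (a(g) = (g² + g²) - 102 = 2*g² - 102 = -102 + 2*g²)
a(d(-12)) - 1*2311 = (-102 + 2*(-12)²) - 1*2311 = (-102 + 2*144) - 2311 = (-102 + 288) - 2311 = 186 - 2311 = -2125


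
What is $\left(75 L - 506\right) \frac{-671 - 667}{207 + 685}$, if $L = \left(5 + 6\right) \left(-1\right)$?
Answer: $\frac{3993}{2} \approx 1996.5$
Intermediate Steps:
$L = -11$ ($L = 11 \left(-1\right) = -11$)
$\left(75 L - 506\right) \frac{-671 - 667}{207 + 685} = \left(75 \left(-11\right) - 506\right) \frac{-671 - 667}{207 + 685} = \left(-825 - 506\right) \left(- \frac{1338}{892}\right) = - 1331 \left(\left(-1338\right) \frac{1}{892}\right) = \left(-1331\right) \left(- \frac{3}{2}\right) = \frac{3993}{2}$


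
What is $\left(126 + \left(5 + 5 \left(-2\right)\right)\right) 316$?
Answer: $38236$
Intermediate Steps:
$\left(126 + \left(5 + 5 \left(-2\right)\right)\right) 316 = \left(126 + \left(5 - 10\right)\right) 316 = \left(126 - 5\right) 316 = 121 \cdot 316 = 38236$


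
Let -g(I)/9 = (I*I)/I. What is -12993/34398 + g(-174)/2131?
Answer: 8726395/24434046 ≈ 0.35714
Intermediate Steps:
g(I) = -9*I (g(I) = -9*I*I/I = -9*I**2/I = -9*I)
-12993/34398 + g(-174)/2131 = -12993/34398 - 9*(-174)/2131 = -12993*1/34398 + 1566*(1/2131) = -4331/11466 + 1566/2131 = 8726395/24434046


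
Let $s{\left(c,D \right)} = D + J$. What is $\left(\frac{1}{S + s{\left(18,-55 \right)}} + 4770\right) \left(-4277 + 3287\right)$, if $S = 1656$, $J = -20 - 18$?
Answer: $- \frac{2460318630}{521} \approx -4.7223 \cdot 10^{6}$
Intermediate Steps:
$J = -38$ ($J = -20 - 18 = -38$)
$s{\left(c,D \right)} = -38 + D$ ($s{\left(c,D \right)} = D - 38 = -38 + D$)
$\left(\frac{1}{S + s{\left(18,-55 \right)}} + 4770\right) \left(-4277 + 3287\right) = \left(\frac{1}{1656 - 93} + 4770\right) \left(-4277 + 3287\right) = \left(\frac{1}{1656 - 93} + 4770\right) \left(-990\right) = \left(\frac{1}{1563} + 4770\right) \left(-990\right) = \frac{7455511}{1563} \left(-990\right) = - \frac{2460318630}{521}$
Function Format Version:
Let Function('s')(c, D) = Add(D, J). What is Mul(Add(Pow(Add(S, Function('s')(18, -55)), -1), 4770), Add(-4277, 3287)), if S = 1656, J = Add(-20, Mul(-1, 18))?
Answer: Rational(-2460318630, 521) ≈ -4.7223e+6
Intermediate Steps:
J = -38 (J = Add(-20, -18) = -38)
Function('s')(c, D) = Add(-38, D) (Function('s')(c, D) = Add(D, -38) = Add(-38, D))
Mul(Add(Pow(Add(S, Function('s')(18, -55)), -1), 4770), Add(-4277, 3287)) = Mul(Add(Pow(Add(1656, Add(-38, -55)), -1), 4770), Add(-4277, 3287)) = Mul(Add(Pow(Add(1656, -93), -1), 4770), -990) = Mul(Add(Pow(1563, -1), 4770), -990) = Mul(Add(Rational(1, 1563), 4770), -990) = Mul(Rational(7455511, 1563), -990) = Rational(-2460318630, 521)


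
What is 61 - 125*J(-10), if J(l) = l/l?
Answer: -64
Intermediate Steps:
J(l) = 1
61 - 125*J(-10) = 61 - 125*1 = 61 - 125 = -64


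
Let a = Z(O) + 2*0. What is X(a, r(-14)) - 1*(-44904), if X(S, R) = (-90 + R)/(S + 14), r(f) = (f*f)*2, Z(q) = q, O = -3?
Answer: 494246/11 ≈ 44931.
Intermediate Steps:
r(f) = 2*f**2 (r(f) = f**2*2 = 2*f**2)
a = -3 (a = -3 + 2*0 = -3 + 0 = -3)
X(S, R) = (-90 + R)/(14 + S)
X(a, r(-14)) - 1*(-44904) = (-90 + 2*(-14)**2)/(14 - 3) - 1*(-44904) = (-90 + 2*196)/11 + 44904 = (-90 + 392)/11 + 44904 = (1/11)*302 + 44904 = 302/11 + 44904 = 494246/11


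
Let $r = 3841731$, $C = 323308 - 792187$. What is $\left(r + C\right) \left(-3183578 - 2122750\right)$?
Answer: $-17897459007456$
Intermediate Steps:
$C = -468879$ ($C = 323308 - 792187 = -468879$)
$\left(r + C\right) \left(-3183578 - 2122750\right) = \left(3841731 - 468879\right) \left(-3183578 - 2122750\right) = 3372852 \left(-5306328\right) = -17897459007456$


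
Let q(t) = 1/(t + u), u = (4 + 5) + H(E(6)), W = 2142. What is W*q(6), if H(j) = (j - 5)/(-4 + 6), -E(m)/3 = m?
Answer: 612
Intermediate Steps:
E(m) = -3*m
H(j) = -5/2 + j/2 (H(j) = (-5 + j)/2 = (-5 + j)*(½) = -5/2 + j/2)
u = -5/2 (u = (4 + 5) + (-5/2 + (-3*6)/2) = 9 + (-5/2 + (½)*(-18)) = 9 + (-5/2 - 9) = 9 - 23/2 = -5/2 ≈ -2.5000)
q(t) = 1/(-5/2 + t) (q(t) = 1/(t - 5/2) = 1/(-5/2 + t))
W*q(6) = 2142*(2/(-5 + 2*6)) = 2142*(2/(-5 + 12)) = 2142*(2/7) = 612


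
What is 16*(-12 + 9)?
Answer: -48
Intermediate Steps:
16*(-12 + 9) = 16*(-3) = -48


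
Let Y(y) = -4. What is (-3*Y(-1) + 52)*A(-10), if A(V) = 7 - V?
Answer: 1088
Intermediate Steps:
(-3*Y(-1) + 52)*A(-10) = (-3*(-4) + 52)*(7 - 1*(-10)) = (12 + 52)*(7 + 10) = 64*17 = 1088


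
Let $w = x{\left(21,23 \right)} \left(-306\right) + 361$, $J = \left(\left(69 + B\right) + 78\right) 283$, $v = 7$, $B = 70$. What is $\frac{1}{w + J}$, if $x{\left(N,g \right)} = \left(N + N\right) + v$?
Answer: $\frac{1}{46778} \approx 2.1378 \cdot 10^{-5}$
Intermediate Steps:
$x{\left(N,g \right)} = 7 + 2 N$ ($x{\left(N,g \right)} = \left(N + N\right) + 7 = 2 N + 7 = 7 + 2 N$)
$J = 61411$ ($J = \left(\left(69 + 70\right) + 78\right) 283 = \left(139 + 78\right) 283 = 217 \cdot 283 = 61411$)
$w = -14633$ ($w = \left(7 + 2 \cdot 21\right) \left(-306\right) + 361 = \left(7 + 42\right) \left(-306\right) + 361 = 49 \left(-306\right) + 361 = -14994 + 361 = -14633$)
$\frac{1}{w + J} = \frac{1}{-14633 + 61411} = \frac{1}{46778}$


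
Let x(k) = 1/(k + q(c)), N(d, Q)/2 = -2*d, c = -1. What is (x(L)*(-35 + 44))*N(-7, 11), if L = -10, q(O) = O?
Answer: -252/11 ≈ -22.909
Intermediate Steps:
N(d, Q) = -4*d (N(d, Q) = 2*(-2*d) = -4*d)
x(k) = 1/(-1 + k) (x(k) = 1/(k - 1) = 1/(-1 + k))
(x(L)*(-35 + 44))*N(-7, 11) = ((-35 + 44)/(-1 - 10))*(-4*(-7)) = (9/(-11))*28 = -1/11*9*28 = -9/11*28 = -252/11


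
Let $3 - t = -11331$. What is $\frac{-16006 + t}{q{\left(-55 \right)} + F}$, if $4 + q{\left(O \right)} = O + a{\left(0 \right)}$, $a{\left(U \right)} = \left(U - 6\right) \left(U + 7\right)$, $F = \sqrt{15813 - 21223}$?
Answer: $\frac{471872}{15611} + \frac{4672 i \sqrt{5410}}{15611} \approx 30.227 + 22.013 i$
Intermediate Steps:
$t = 11334$ ($t = 3 - -11331 = 3 + 11331 = 11334$)
$F = i \sqrt{5410}$ ($F = \sqrt{-5410} = i \sqrt{5410} \approx 73.553 i$)
$a{\left(U \right)} = \left(-6 + U\right) \left(7 + U\right)$
$q{\left(O \right)} = -46 + O$ ($q{\left(O \right)} = -4 + \left(O + \left(-42 + 0 + 0^{2}\right)\right) = -4 + \left(O + \left(-42 + 0 + 0\right)\right) = -4 + \left(O - 42\right) = -4 + \left(-42 + O\right) = -46 + O$)
$\frac{-16006 + t}{q{\left(-55 \right)} + F} = \frac{-16006 + 11334}{\left(-46 - 55\right) + i \sqrt{5410}} = - \frac{4672}{-101 + i \sqrt{5410}}$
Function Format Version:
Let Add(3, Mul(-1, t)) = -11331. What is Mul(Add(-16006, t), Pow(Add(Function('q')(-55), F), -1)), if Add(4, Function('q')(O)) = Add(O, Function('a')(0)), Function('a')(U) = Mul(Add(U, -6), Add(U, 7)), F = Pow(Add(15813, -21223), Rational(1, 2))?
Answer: Add(Rational(471872, 15611), Mul(Rational(4672, 15611), I, Pow(5410, Rational(1, 2)))) ≈ Add(30.227, Mul(22.013, I))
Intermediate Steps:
t = 11334 (t = Add(3, Mul(-1, -11331)) = Add(3, 11331) = 11334)
F = Mul(I, Pow(5410, Rational(1, 2))) (F = Pow(-5410, Rational(1, 2)) = Mul(I, Pow(5410, Rational(1, 2))) ≈ Mul(73.553, I))
Function('a')(U) = Mul(Add(-6, U), Add(7, U))
Function('q')(O) = Add(-46, O) (Function('q')(O) = Add(-4, Add(O, Add(-42, 0, Pow(0, 2)))) = Add(-4, Add(O, Add(-42, 0, 0))) = Add(-4, Add(O, -42)) = Add(-4, Add(-42, O)) = Add(-46, O))
Mul(Add(-16006, t), Pow(Add(Function('q')(-55), F), -1)) = Mul(Add(-16006, 11334), Pow(Add(Add(-46, -55), Mul(I, Pow(5410, Rational(1, 2)))), -1)) = Mul(-4672, Pow(Add(-101, Mul(I, Pow(5410, Rational(1, 2)))), -1))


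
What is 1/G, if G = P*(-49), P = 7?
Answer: -1/343 ≈ -0.0029155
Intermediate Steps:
G = -343 (G = 7*(-49) = -343)
1/G = 1/(-343) = -1/343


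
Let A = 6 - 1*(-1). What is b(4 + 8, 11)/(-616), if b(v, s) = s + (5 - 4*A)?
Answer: 3/154 ≈ 0.019481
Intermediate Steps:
A = 7 (A = 6 + 1 = 7)
b(v, s) = -23 + s (b(v, s) = s + (5 - 4*7) = s + (5 - 28) = s - 23 = -23 + s)
b(4 + 8, 11)/(-616) = (-23 + 11)/(-616) = -12*(-1/616) = 3/154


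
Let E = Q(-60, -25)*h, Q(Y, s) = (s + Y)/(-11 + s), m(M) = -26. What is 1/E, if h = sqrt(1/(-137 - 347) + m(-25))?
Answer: -264*I*sqrt(12585)/356575 ≈ -0.083058*I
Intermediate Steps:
Q(Y, s) = (Y + s)/(-11 + s)
h = I*sqrt(12585)/22 (h = sqrt(1/(-137 - 347) - 26) = sqrt(1/(-484) - 26) = sqrt(-1/484 - 26) = sqrt(-12585/484) = I*sqrt(12585)/22 ≈ 5.0992*I)
E = 85*I*sqrt(12585)/792 (E = ((-60 - 25)/(-11 - 25))*(I*sqrt(12585)/22) = (-85/(-36))*(I*sqrt(12585)/22) = (-1/36*(-85))*(I*sqrt(12585)/22) = 85*(I*sqrt(12585)/22)/36 = 85*I*sqrt(12585)/792 ≈ 12.04*I)
1/E = 1/(85*I*sqrt(12585)/792) = -264*I*sqrt(12585)/356575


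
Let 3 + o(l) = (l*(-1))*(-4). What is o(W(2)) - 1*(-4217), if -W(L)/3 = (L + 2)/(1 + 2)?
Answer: 4198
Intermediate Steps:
W(L) = -2 - L (W(L) = -3*(L + 2)/(1 + 2) = -3*(2 + L)/3 = -3*(⅔ + L/3) = -2 - L)
o(l) = -3 + 4*l (o(l) = -3 + (l*(-1))*(-4) = -3 - l*(-4) = -3 + 4*l)
o(W(2)) - 1*(-4217) = (-3 + 4*(-2 - 1*2)) - 1*(-4217) = (-3 + 4*(-2 - 2)) + 4217 = (-3 + 4*(-4)) + 4217 = (-3 - 16) + 4217 = -19 + 4217 = 4198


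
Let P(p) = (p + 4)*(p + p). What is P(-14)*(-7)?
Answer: -1960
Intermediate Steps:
P(p) = 2*p*(4 + p) (P(p) = (4 + p)*(2*p) = 2*p*(4 + p))
P(-14)*(-7) = (2*(-14)*(4 - 14))*(-7) = (2*(-14)*(-10))*(-7) = 280*(-7) = -1960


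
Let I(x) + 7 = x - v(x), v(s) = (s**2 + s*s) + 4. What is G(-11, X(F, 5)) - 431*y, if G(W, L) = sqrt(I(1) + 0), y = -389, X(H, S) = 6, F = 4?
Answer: 167659 + 2*I*sqrt(3) ≈ 1.6766e+5 + 3.4641*I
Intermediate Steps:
v(s) = 4 + 2*s**2 (v(s) = (s**2 + s**2) + 4 = 2*s**2 + 4 = 4 + 2*s**2)
I(x) = -11 + x - 2*x**2 (I(x) = -7 + (x - (4 + 2*x**2)) = -7 + (x + (-4 - 2*x**2)) = -7 + (-4 + x - 2*x**2) = -11 + x - 2*x**2)
G(W, L) = 2*I*sqrt(3) (G(W, L) = sqrt((-11 + 1 - 2*1**2) + 0) = sqrt((-11 + 1 - 2*1) + 0) = sqrt((-11 + 1 - 2) + 0) = sqrt(-12 + 0) = sqrt(-12) = 2*I*sqrt(3))
G(-11, X(F, 5)) - 431*y = 2*I*sqrt(3) - 431*(-389) = 2*I*sqrt(3) + 167659 = 167659 + 2*I*sqrt(3)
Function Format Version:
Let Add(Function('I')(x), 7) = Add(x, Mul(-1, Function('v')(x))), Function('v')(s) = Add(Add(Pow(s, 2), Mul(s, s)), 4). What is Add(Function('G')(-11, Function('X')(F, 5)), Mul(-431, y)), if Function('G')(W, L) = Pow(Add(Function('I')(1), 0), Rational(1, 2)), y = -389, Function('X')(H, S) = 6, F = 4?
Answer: Add(167659, Mul(2, I, Pow(3, Rational(1, 2)))) ≈ Add(1.6766e+5, Mul(3.4641, I))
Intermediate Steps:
Function('v')(s) = Add(4, Mul(2, Pow(s, 2))) (Function('v')(s) = Add(Add(Pow(s, 2), Pow(s, 2)), 4) = Add(Mul(2, Pow(s, 2)), 4) = Add(4, Mul(2, Pow(s, 2))))
Function('I')(x) = Add(-11, x, Mul(-2, Pow(x, 2))) (Function('I')(x) = Add(-7, Add(x, Mul(-1, Add(4, Mul(2, Pow(x, 2)))))) = Add(-7, Add(x, Add(-4, Mul(-2, Pow(x, 2))))) = Add(-7, Add(-4, x, Mul(-2, Pow(x, 2)))) = Add(-11, x, Mul(-2, Pow(x, 2))))
Function('G')(W, L) = Mul(2, I, Pow(3, Rational(1, 2))) (Function('G')(W, L) = Pow(Add(Add(-11, 1, Mul(-2, Pow(1, 2))), 0), Rational(1, 2)) = Pow(Add(Add(-11, 1, Mul(-2, 1)), 0), Rational(1, 2)) = Pow(Add(Add(-11, 1, -2), 0), Rational(1, 2)) = Pow(Add(-12, 0), Rational(1, 2)) = Pow(-12, Rational(1, 2)) = Mul(2, I, Pow(3, Rational(1, 2))))
Add(Function('G')(-11, Function('X')(F, 5)), Mul(-431, y)) = Add(Mul(2, I, Pow(3, Rational(1, 2))), Mul(-431, -389)) = Add(Mul(2, I, Pow(3, Rational(1, 2))), 167659) = Add(167659, Mul(2, I, Pow(3, Rational(1, 2))))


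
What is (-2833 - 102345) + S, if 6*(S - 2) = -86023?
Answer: -717079/6 ≈ -1.1951e+5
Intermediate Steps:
S = -86011/6 (S = 2 + (1/6)*(-86023) = 2 - 86023/6 = -86011/6 ≈ -14335.)
(-2833 - 102345) + S = (-2833 - 102345) - 86011/6 = -105178 - 86011/6 = -717079/6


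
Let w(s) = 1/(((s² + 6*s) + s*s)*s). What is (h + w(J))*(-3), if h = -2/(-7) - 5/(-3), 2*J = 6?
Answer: -1483/252 ≈ -5.8849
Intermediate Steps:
J = 3 (J = (½)*6 = 3)
h = 41/21 (h = -2*(-⅐) - 5*(-⅓) = 2/7 + 5/3 = 41/21 ≈ 1.9524)
w(s) = 1/(s*(2*s² + 6*s)) (w(s) = 1/(((s² + 6*s) + s²)*s) = 1/((2*s² + 6*s)*s) = 1/(s*(2*s² + 6*s)))
(h + w(J))*(-3) = (41/21 + (½)/(3²*(3 + 3)))*(-3) = (41/21 + (½)*(⅑)/6)*(-3) = (41/21 + (½)*(⅑)*(⅙))*(-3) = (41/21 + 1/108)*(-3) = (1483/756)*(-3) = -1483/252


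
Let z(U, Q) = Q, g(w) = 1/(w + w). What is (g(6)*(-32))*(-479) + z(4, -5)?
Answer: 3817/3 ≈ 1272.3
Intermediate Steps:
g(w) = 1/(2*w)
(g(6)*(-32))*(-479) + z(4, -5) = (((1/2)/6)*(-32))*(-479) - 5 = (((1/2)*(1/6))*(-32))*(-479) - 5 = ((1/12)*(-32))*(-479) - 5 = -8/3*(-479) - 5 = 3832/3 - 5 = 3817/3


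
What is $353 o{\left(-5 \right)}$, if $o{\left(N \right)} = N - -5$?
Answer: $0$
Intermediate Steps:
$o{\left(N \right)} = 5 + N$ ($o{\left(N \right)} = N + 5 = 5 + N$)
$353 o{\left(-5 \right)} = 353 \left(5 - 5\right) = 353 \cdot 0 = 0$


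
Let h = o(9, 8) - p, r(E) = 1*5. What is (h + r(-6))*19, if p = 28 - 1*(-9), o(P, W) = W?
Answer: -456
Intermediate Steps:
p = 37 (p = 28 + 9 = 37)
r(E) = 5
h = -29 (h = 8 - 1*37 = 8 - 37 = -29)
(h + r(-6))*19 = (-29 + 5)*19 = -24*19 = -456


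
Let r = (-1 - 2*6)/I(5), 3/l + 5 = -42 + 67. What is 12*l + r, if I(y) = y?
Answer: -⅘ ≈ -0.80000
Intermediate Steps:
l = 3/20 (l = 3/(-5 + (-42 + 67)) = 3/(-5 + 25) = 3/20 ≈ 0.15000)
r = -13/5 (r = (-1 - 2*6)/5 = (-1 - 12)*(⅕) = -13*⅕ = -13/5 ≈ -2.6000)
12*l + r = 12*(3/20) - 13/5 = 9/5 - 13/5 = -⅘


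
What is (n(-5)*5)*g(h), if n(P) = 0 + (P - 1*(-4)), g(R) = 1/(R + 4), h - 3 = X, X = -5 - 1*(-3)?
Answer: -1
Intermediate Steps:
X = -2 (X = -5 + 3 = -2)
h = 1 (h = 3 - 2 = 1)
g(R) = 1/(4 + R)
n(P) = 4 + P (n(P) = 0 + (P + 4) = 0 + (4 + P) = 4 + P)
(n(-5)*5)*g(h) = ((4 - 5)*5)/(4 + 1) = -1*5/5 = -5*⅕ = -1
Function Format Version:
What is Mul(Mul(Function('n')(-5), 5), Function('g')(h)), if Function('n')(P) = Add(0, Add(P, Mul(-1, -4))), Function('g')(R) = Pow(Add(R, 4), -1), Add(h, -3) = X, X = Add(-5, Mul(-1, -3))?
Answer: -1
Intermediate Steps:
X = -2 (X = Add(-5, 3) = -2)
h = 1 (h = Add(3, -2) = 1)
Function('g')(R) = Pow(Add(4, R), -1)
Function('n')(P) = Add(4, P) (Function('n')(P) = Add(0, Add(P, 4)) = Add(0, Add(4, P)) = Add(4, P))
Mul(Mul(Function('n')(-5), 5), Function('g')(h)) = Mul(Mul(Add(4, -5), 5), Pow(Add(4, 1), -1)) = Mul(Mul(-1, 5), Pow(5, -1)) = Mul(-5, Rational(1, 5)) = -1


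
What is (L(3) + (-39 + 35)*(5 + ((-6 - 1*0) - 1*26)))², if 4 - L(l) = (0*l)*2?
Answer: 12544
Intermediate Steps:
L(l) = 4 (L(l) = 4 - 0*l*2 = 4 - 0*2 = 4 - 1*0 = 4 + 0 = 4)
(L(3) + (-39 + 35)*(5 + ((-6 - 1*0) - 1*26)))² = (4 + (-39 + 35)*(5 + ((-6 - 1*0) - 1*26)))² = (4 - 4*(5 + ((-6 + 0) - 26)))² = (4 - 4*(5 + (-6 - 26)))² = (4 - 4*(5 - 32))² = (4 - 4*(-27))² = (4 + 108)² = 112² = 12544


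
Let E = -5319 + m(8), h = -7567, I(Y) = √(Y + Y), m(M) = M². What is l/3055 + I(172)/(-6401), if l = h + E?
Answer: -12822/3055 - 2*√86/6401 ≈ -4.2000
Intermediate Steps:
I(Y) = √2*√Y (I(Y) = √(2*Y) = √2*√Y)
E = -5255 (E = -5319 + 8² = -5319 + 64 = -5255)
l = -12822 (l = -7567 - 5255 = -12822)
l/3055 + I(172)/(-6401) = -12822/3055 + (√2*√172)/(-6401) = -12822*1/3055 + (√2*(2*√43))*(-1/6401) = -12822/3055 + (2*√86)*(-1/6401) = -12822/3055 - 2*√86/6401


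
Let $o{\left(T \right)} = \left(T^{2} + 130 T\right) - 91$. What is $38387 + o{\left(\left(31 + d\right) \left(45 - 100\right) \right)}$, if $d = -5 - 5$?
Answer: $1222171$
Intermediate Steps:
$d = -10$ ($d = -5 - 5 = -10$)
$o{\left(T \right)} = -91 + T^{2} + 130 T$
$38387 + o{\left(\left(31 + d\right) \left(45 - 100\right) \right)} = 38387 + \left(-91 + \left(\left(31 - 10\right) \left(45 - 100\right)\right)^{2} + 130 \left(31 - 10\right) \left(45 - 100\right)\right) = 38387 + \left(-91 + \left(21 \left(-55\right)\right)^{2} + 130 \cdot 21 \left(-55\right)\right) = 38387 + \left(-91 + \left(-1155\right)^{2} + 130 \left(-1155\right)\right) = 38387 - -1183784 = 38387 + 1183784 = 1222171$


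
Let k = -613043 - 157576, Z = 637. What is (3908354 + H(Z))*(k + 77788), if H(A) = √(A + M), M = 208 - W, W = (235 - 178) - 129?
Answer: -2707828810174 - 692831*√917 ≈ -2.7079e+12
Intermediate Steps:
W = -72 (W = 57 - 129 = -72)
k = -770619
M = 280 (M = 208 - 1*(-72) = 208 + 72 = 280)
H(A) = √(280 + A) (H(A) = √(A + 280) = √(280 + A))
(3908354 + H(Z))*(k + 77788) = (3908354 + √(280 + 637))*(-770619 + 77788) = (3908354 + √917)*(-692831) = -2707828810174 - 692831*√917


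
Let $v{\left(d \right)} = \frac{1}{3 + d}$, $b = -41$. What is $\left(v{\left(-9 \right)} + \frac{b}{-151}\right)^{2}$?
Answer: $\frac{9025}{820836} \approx 0.010995$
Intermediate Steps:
$\left(v{\left(-9 \right)} + \frac{b}{-151}\right)^{2} = \left(\frac{1}{3 - 9} - \frac{41}{-151}\right)^{2} = \left(\frac{1}{-6} - - \frac{41}{151}\right)^{2} = \left(- \frac{1}{6} + \frac{41}{151}\right)^{2} = \left(\frac{95}{906}\right)^{2} = \frac{9025}{820836}$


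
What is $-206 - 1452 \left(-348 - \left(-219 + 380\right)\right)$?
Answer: $738862$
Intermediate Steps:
$-206 - 1452 \left(-348 - \left(-219 + 380\right)\right) = -206 - 1452 \left(-348 - 161\right) = -206 - -739068 = -206 + 739068 = 738862$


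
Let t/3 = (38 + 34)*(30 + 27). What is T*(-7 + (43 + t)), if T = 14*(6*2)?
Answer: 2074464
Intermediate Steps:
t = 12312 (t = 3*((38 + 34)*(30 + 27)) = 3*(72*57) = 3*4104 = 12312)
T = 168 (T = 14*12 = 168)
T*(-7 + (43 + t)) = 168*(-7 + (43 + 12312)) = 168*(-7 + 12355) = 168*12348 = 2074464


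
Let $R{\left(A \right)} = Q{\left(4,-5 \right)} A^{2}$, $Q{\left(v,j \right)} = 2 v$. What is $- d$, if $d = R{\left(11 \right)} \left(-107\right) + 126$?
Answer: $103450$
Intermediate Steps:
$R{\left(A \right)} = 8 A^{2}$ ($R{\left(A \right)} = 2 \cdot 4 A^{2} = 8 A^{2}$)
$d = -103450$ ($d = 8 \cdot 11^{2} \left(-107\right) + 126 = 8 \cdot 121 \left(-107\right) + 126 = 968 \left(-107\right) + 126 = -103576 + 126 = -103450$)
$- d = \left(-1\right) \left(-103450\right) = 103450$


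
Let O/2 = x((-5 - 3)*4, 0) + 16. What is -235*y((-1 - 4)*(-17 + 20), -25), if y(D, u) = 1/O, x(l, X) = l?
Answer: 235/32 ≈ 7.3438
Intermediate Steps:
O = -32 (O = 2*((-5 - 3)*4 + 16) = 2*(-8*4 + 16) = 2*(-32 + 16) = 2*(-16) = -32)
y(D, u) = -1/32 (y(D, u) = 1/(-32) = -1/32)
-235*y((-1 - 4)*(-17 + 20), -25) = -235*(-1/32) = 235/32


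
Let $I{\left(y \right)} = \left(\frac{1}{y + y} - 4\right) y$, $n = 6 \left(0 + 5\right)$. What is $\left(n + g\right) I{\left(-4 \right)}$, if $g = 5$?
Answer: $\frac{1155}{2} \approx 577.5$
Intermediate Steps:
$n = 30$ ($n = 6 \cdot 5 = 30$)
$I{\left(y \right)} = y \left(-4 + \frac{1}{2 y}\right)$ ($I{\left(y \right)} = \left(\frac{1}{2 y} - 4\right) y = \left(-4 + \frac{1}{2 y}\right) y = y \left(-4 + \frac{1}{2 y}\right)$)
$\left(n + g\right) I{\left(-4 \right)} = \left(30 + 5\right) \left(\frac{1}{2} - -16\right) = 35 \left(\frac{1}{2} + 16\right) = 35 \cdot \frac{33}{2} = \frac{1155}{2}$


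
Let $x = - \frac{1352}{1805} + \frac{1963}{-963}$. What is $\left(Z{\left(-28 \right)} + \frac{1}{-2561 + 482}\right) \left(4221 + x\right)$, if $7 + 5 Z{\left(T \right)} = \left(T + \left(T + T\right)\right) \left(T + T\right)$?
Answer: $\frac{71598970829158792}{18068744925} \approx 3.9626 \cdot 10^{6}$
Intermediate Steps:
$x = - \frac{4845191}{1738215}$ ($x = \left(-1352\right) \frac{1}{1805} + 1963 \left(- \frac{1}{963}\right) = - \frac{1352}{1805} - \frac{1963}{963} = - \frac{4845191}{1738215} \approx -2.7875$)
$Z{\left(T \right)} = - \frac{7}{5} + \frac{6 T^{2}}{5}$ ($Z{\left(T \right)} = - \frac{7}{5} + \frac{\left(T + \left(T + T\right)\right) \left(T + T\right)}{5} = - \frac{7}{5} + \frac{\left(T + 2 T\right) 2 T}{5} = - \frac{7}{5} + \frac{3 T 2 T}{5} = - \frac{7}{5} + \frac{6 T^{2}}{5}$)
$\left(Z{\left(-28 \right)} + \frac{1}{-2561 + 482}\right) \left(4221 + x\right) = \left(\left(- \frac{7}{5} + \frac{6 \left(-28\right)^{2}}{5}\right) + \frac{1}{-2561 + 482}\right) \left(4221 - \frac{4845191}{1738215}\right) = \left(\left(- \frac{7}{5} + \frac{6}{5} \cdot 784\right) + \frac{1}{-2079}\right) \frac{7332160324}{1738215} = \left(\left(- \frac{7}{5} + \frac{4704}{5}\right) - \frac{1}{2079}\right) \frac{7332160324}{1738215} = \left(\frac{4697}{5} - \frac{1}{2079}\right) \frac{7332160324}{1738215} = \frac{9765058}{10395} \cdot \frac{7332160324}{1738215} = \frac{71598970829158792}{18068744925}$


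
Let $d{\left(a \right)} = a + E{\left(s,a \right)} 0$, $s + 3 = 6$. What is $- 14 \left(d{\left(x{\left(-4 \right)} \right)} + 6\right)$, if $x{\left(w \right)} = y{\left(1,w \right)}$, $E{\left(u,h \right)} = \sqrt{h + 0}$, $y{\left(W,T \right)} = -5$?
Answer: $-14$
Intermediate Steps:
$s = 3$ ($s = -3 + 6 = 3$)
$E{\left(u,h \right)} = \sqrt{h}$
$x{\left(w \right)} = -5$
$d{\left(a \right)} = a$ ($d{\left(a \right)} = a + \sqrt{a} 0 = a + 0 = a$)
$- 14 \left(d{\left(x{\left(-4 \right)} \right)} + 6\right) = - 14 \left(-5 + 6\right) = \left(-14\right) 1 = -14$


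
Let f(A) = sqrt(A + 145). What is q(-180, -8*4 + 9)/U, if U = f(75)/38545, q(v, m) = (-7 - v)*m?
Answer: -30674111*sqrt(55)/22 ≈ -1.0340e+7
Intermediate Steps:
q(v, m) = m*(-7 - v)
f(A) = sqrt(145 + A)
U = 2*sqrt(55)/38545 (U = sqrt(145 + 75)/38545 = sqrt(220)*(1/38545) = (2*sqrt(55))*(1/38545) = 2*sqrt(55)/38545 ≈ 0.00038481)
q(-180, -8*4 + 9)/U = (-(-8*4 + 9)*(7 - 180))/((2*sqrt(55)/38545)) = (-1*(-32 + 9)*(-173))*(7709*sqrt(55)/22) = (-1*(-23)*(-173))*(7709*sqrt(55)/22) = -30674111*sqrt(55)/22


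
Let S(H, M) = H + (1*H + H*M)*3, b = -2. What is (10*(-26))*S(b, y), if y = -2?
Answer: -1040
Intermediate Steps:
S(H, M) = 4*H + 3*H*M (S(H, M) = H + (H + H*M)*3 = H + (3*H + 3*H*M) = 4*H + 3*H*M)
(10*(-26))*S(b, y) = (10*(-26))*(-2*(4 + 3*(-2))) = -(-520)*(4 - 6) = -(-520)*(-2) = -260*4 = -1040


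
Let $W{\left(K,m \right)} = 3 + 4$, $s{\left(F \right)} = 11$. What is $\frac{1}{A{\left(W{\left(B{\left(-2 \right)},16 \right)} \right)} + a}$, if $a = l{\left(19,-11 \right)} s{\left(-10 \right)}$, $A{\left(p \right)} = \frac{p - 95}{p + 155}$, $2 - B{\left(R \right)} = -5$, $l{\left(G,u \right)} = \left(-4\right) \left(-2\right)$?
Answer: $\frac{81}{7084} \approx 0.011434$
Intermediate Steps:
$l{\left(G,u \right)} = 8$
$B{\left(R \right)} = 7$ ($B{\left(R \right)} = 2 - -5 = 2 + 5 = 7$)
$W{\left(K,m \right)} = 7$
$A{\left(p \right)} = \frac{-95 + p}{155 + p}$
$a = 88$ ($a = 8 \cdot 11 = 88$)
$\frac{1}{A{\left(W{\left(B{\left(-2 \right)},16 \right)} \right)} + a} = \frac{1}{\frac{-95 + 7}{155 + 7} + 88} = \frac{1}{\frac{1}{162} \left(-88\right) + 88} = \frac{1}{- \frac{44}{81} + 88} = \frac{1}{\frac{7084}{81}} = \frac{81}{7084}$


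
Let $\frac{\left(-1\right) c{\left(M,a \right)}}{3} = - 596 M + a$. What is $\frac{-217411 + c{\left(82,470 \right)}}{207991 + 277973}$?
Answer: $- \frac{72205}{485964} \approx -0.14858$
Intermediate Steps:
$c{\left(M,a \right)} = - 3 a + 1788 M$ ($c{\left(M,a \right)} = - 3 \left(- 596 M + a\right) = - 3 \left(a - 596 M\right) = - 3 a + 1788 M$)
$\frac{-217411 + c{\left(82,470 \right)}}{207991 + 277973} = \frac{-217411 + \left(\left(-3\right) 470 + 1788 \cdot 82\right)}{207991 + 277973} = \frac{-217411 + \left(-1410 + 146616\right)}{485964} = \left(-217411 + 145206\right) \frac{1}{485964} = \left(-72205\right) \frac{1}{485964} = - \frac{72205}{485964}$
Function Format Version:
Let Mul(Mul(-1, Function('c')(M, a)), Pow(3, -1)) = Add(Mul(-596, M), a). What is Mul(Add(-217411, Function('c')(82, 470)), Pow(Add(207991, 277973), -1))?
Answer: Rational(-72205, 485964) ≈ -0.14858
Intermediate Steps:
Function('c')(M, a) = Add(Mul(-3, a), Mul(1788, M)) (Function('c')(M, a) = Mul(-3, Add(Mul(-596, M), a)) = Mul(-3, Add(a, Mul(-596, M))) = Add(Mul(-3, a), Mul(1788, M)))
Mul(Add(-217411, Function('c')(82, 470)), Pow(Add(207991, 277973), -1)) = Mul(Add(-217411, Add(Mul(-3, 470), Mul(1788, 82))), Pow(Add(207991, 277973), -1)) = Mul(Add(-217411, Add(-1410, 146616)), Pow(485964, -1)) = Mul(Add(-217411, 145206), Rational(1, 485964)) = Mul(-72205, Rational(1, 485964)) = Rational(-72205, 485964)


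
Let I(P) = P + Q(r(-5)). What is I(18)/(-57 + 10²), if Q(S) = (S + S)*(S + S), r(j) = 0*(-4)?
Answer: 18/43 ≈ 0.41860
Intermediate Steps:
r(j) = 0
Q(S) = 4*S² (Q(S) = (2*S)*(2*S) = 4*S²)
I(P) = P (I(P) = P + 4*0² = P + 4*0 = P + 0 = P)
I(18)/(-57 + 10²) = 18/(-57 + 10²) = 18/(-57 + 100) = 18/43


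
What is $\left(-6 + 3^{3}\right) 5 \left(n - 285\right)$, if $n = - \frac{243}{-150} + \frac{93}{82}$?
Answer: $- \frac{6075342}{205} \approx -29636.0$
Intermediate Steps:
$n = \frac{2823}{1025}$ ($n = \left(-243\right) \left(- \frac{1}{150}\right) + 93 \cdot \frac{1}{82} = \frac{81}{50} + \frac{93}{82} = \frac{2823}{1025} \approx 2.7541$)
$\left(-6 + 3^{3}\right) 5 \left(n - 285\right) = \left(-6 + 3^{3}\right) 5 \left(\frac{2823}{1025} - 285\right) = \left(-6 + 27\right) 5 \left(- \frac{289302}{1025}\right) = 21 \cdot 5 \left(- \frac{289302}{1025}\right) = 105 \left(- \frac{289302}{1025}\right) = - \frac{6075342}{205}$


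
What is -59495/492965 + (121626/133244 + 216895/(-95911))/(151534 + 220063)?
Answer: -28254121504631974197/234101591388917481482 ≈ -0.12069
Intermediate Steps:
-59495/492965 + (121626/133244 + 216895/(-95911))/(151534 + 220063) = -59495*1/492965 + (121626*(1/133244) + 216895*(-1/95911))/371597 = -11899/98593 + (60813/66622 - 216895/95911)*(1/371597) = -11899/98593 - 8617343047/6389782642*1/371597 = -11899/98593 - 8617343047/2374424060419274 = -28254121504631974197/234101591388917481482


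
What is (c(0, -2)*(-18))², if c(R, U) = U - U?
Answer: 0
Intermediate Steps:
c(R, U) = 0
(c(0, -2)*(-18))² = (0*(-18))² = 0² = 0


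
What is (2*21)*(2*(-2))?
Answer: -168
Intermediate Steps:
(2*21)*(2*(-2)) = 42*(-4) = -168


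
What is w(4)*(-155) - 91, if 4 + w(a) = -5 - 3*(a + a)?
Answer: 5024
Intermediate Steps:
w(a) = -9 - 6*a (w(a) = -4 + (-5 - 3*(a + a)) = -4 + (-5 - 6*a) = -9 - 6*a)
w(4)*(-155) - 91 = (-9 - 6*4)*(-155) - 91 = (-9 - 24)*(-155) - 91 = -33*(-155) - 91 = 5115 - 91 = 5024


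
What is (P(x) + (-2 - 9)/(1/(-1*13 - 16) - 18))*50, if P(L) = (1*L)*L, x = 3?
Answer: 251300/523 ≈ 480.50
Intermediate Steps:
P(L) = L² (P(L) = L*L = L²)
(P(x) + (-2 - 9)/(1/(-1*13 - 16) - 18))*50 = (3² + (-2 - 9)/(1/(-1*13 - 16) - 18))*50 = (9 - 11/(1/(-13 - 16) - 18))*50 = (9 - 11/(1/(-29) - 18))*50 = (9 - 11/(-1/29 - 18))*50 = (9 - 11/(-523/29))*50 = (9 - 11*(-29/523))*50 = (9 + 319/523)*50 = (5026/523)*50 = 251300/523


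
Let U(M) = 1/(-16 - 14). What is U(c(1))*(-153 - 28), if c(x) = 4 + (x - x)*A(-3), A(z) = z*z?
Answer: 181/30 ≈ 6.0333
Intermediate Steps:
A(z) = z**2
c(x) = 4 (c(x) = 4 + (x - x)*(-3)**2 = 4 + 0*9 = 4 + 0 = 4)
U(M) = -1/30 (U(M) = 1/(-30) = -1/30)
U(c(1))*(-153 - 28) = -(-153 - 28)/30 = -1/30*(-181) = 181/30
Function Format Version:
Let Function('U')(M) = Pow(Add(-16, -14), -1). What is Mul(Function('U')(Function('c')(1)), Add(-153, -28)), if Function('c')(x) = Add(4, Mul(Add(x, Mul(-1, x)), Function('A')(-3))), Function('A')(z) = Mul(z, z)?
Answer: Rational(181, 30) ≈ 6.0333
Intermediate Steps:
Function('A')(z) = Pow(z, 2)
Function('c')(x) = 4 (Function('c')(x) = Add(4, Mul(Add(x, Mul(-1, x)), Pow(-3, 2))) = Add(4, Mul(0, 9)) = Add(4, 0) = 4)
Function('U')(M) = Rational(-1, 30) (Function('U')(M) = Pow(-30, -1) = Rational(-1, 30))
Mul(Function('U')(Function('c')(1)), Add(-153, -28)) = Mul(Rational(-1, 30), Add(-153, -28)) = Mul(Rational(-1, 30), -181) = Rational(181, 30)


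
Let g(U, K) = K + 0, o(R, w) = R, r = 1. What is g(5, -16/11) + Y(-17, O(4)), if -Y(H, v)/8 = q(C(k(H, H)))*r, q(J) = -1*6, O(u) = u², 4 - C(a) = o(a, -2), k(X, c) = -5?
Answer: 512/11 ≈ 46.545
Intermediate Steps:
C(a) = 4 - a
q(J) = -6
Y(H, v) = 48 (Y(H, v) = -(-48) = -8*(-6) = 48)
g(U, K) = K
g(5, -16/11) + Y(-17, O(4)) = -16/11 + 48 = 512/11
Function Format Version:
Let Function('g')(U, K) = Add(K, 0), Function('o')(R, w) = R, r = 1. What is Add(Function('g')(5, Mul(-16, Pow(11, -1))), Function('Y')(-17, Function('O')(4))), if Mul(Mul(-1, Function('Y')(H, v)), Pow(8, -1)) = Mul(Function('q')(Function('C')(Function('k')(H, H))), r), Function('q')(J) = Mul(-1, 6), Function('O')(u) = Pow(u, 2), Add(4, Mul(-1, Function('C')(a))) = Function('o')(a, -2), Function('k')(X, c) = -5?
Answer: Rational(512, 11) ≈ 46.545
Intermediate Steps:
Function('C')(a) = Add(4, Mul(-1, a))
Function('q')(J) = -6
Function('Y')(H, v) = 48 (Function('Y')(H, v) = Mul(-8, Mul(-6, 1)) = Mul(-8, -6) = 48)
Function('g')(U, K) = K
Add(Function('g')(5, Mul(-16, Pow(11, -1))), Function('Y')(-17, Function('O')(4))) = Add(Mul(-16, Pow(11, -1)), 48) = Add(Mul(-16, Rational(1, 11)), 48) = Add(Rational(-16, 11), 48) = Rational(512, 11)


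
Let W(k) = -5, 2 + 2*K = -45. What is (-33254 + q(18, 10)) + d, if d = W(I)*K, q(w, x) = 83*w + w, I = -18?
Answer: -63249/2 ≈ -31625.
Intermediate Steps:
K = -47/2 (K = -1 + (½)*(-45) = -1 - 45/2 = -47/2 ≈ -23.500)
q(w, x) = 84*w
d = 235/2 (d = -5*(-47/2) = 235/2 ≈ 117.50)
(-33254 + q(18, 10)) + d = (-33254 + 84*18) + 235/2 = (-33254 + 1512) + 235/2 = -31742 + 235/2 = -63249/2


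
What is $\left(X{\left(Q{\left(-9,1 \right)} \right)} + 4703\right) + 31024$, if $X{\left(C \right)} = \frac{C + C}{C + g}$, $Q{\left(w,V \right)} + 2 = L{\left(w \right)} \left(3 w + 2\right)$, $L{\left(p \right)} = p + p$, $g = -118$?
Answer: $\frac{5895403}{165} \approx 35730.0$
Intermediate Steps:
$L{\left(p \right)} = 2 p$
$Q{\left(w,V \right)} = -2 + 2 w \left(2 + 3 w\right)$ ($Q{\left(w,V \right)} = -2 + 2 w \left(3 w + 2\right) = -2 + 2 w \left(2 + 3 w\right)$)
$X{\left(C \right)} = \frac{2 C}{-118 + C}$ ($X{\left(C \right)} = \frac{C + C}{C - 118} = \frac{2 C}{-118 + C}$)
$\left(X{\left(Q{\left(-9,1 \right)} \right)} + 4703\right) + 31024 = \left(\frac{2 \left(-2 + 4 \left(-9\right) + 6 \left(-9\right)^{2}\right)}{-118 + \left(-2 + 4 \left(-9\right) + 6 \left(-9\right)^{2}\right)} + 4703\right) + 31024 = \left(\frac{2 \left(-2 - 36 + 6 \cdot 81\right)}{-118 - -448} + 4703\right) + 31024 = \left(\frac{2 \left(-2 - 36 + 486\right)}{-118 - -448} + 4703\right) + 31024 = \left(2 \cdot 448 \frac{1}{-118 + 448} + 4703\right) + 31024 = \left(2 \cdot 448 \cdot \frac{1}{330} + 4703\right) + 31024 = \left(\frac{448}{165} + 4703\right) + 31024 = \frac{776443}{165} + 31024 = \frac{5895403}{165}$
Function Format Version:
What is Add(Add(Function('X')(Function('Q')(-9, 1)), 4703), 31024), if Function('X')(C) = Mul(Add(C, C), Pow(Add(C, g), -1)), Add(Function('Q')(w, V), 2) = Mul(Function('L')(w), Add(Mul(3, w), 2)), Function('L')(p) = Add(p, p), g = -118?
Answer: Rational(5895403, 165) ≈ 35730.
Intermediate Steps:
Function('L')(p) = Mul(2, p)
Function('Q')(w, V) = Add(-2, Mul(2, w, Add(2, Mul(3, w)))) (Function('Q')(w, V) = Add(-2, Mul(Mul(2, w), Add(Mul(3, w), 2))) = Add(-2, Mul(Mul(2, w), Add(2, Mul(3, w)))) = Add(-2, Mul(2, w, Add(2, Mul(3, w)))))
Function('X')(C) = Mul(2, C, Pow(Add(-118, C), -1)) (Function('X')(C) = Mul(Add(C, C), Pow(Add(C, -118), -1)) = Mul(Mul(2, C), Pow(Add(-118, C), -1)) = Mul(2, C, Pow(Add(-118, C), -1)))
Add(Add(Function('X')(Function('Q')(-9, 1)), 4703), 31024) = Add(Add(Mul(2, Add(-2, Mul(4, -9), Mul(6, Pow(-9, 2))), Pow(Add(-118, Add(-2, Mul(4, -9), Mul(6, Pow(-9, 2)))), -1)), 4703), 31024) = Add(Add(Mul(2, Add(-2, -36, Mul(6, 81)), Pow(Add(-118, Add(-2, -36, Mul(6, 81))), -1)), 4703), 31024) = Add(Add(Mul(2, Add(-2, -36, 486), Pow(Add(-118, Add(-2, -36, 486)), -1)), 4703), 31024) = Add(Add(Mul(2, 448, Pow(Add(-118, 448), -1)), 4703), 31024) = Add(Add(Mul(2, 448, Pow(330, -1)), 4703), 31024) = Add(Add(Mul(2, 448, Rational(1, 330)), 4703), 31024) = Add(Add(Rational(448, 165), 4703), 31024) = Add(Rational(776443, 165), 31024) = Rational(5895403, 165)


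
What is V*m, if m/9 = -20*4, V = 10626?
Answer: -7650720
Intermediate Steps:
m = -720 (m = 9*(-20*4) = 9*(-80) = -720)
V*m = 10626*(-720) = -7650720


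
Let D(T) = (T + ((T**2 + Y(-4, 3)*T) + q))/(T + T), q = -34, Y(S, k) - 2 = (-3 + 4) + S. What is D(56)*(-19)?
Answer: -29469/56 ≈ -526.23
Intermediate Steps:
Y(S, k) = 3 + S (Y(S, k) = 2 + ((-3 + 4) + S) = 2 + (1 + S) = 3 + S)
D(T) = (-34 + T**2)/(2*T) (D(T) = (T + ((T**2 + (3 - 4)*T) - 34))/(T + T) = (T + ((T**2 - T) - 34))/((2*T)) = (T + (-34 + T**2 - T))*(1/(2*T)) = (-34 + T**2)*(1/(2*T)) = (-34 + T**2)/(2*T))
D(56)*(-19) = ((1/2)*56 - 17/56)*(-19) = (28 - 17*1/56)*(-19) = (28 - 17/56)*(-19) = (1551/56)*(-19) = -29469/56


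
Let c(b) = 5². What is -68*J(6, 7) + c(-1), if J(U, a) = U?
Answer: -383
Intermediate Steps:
c(b) = 25
-68*J(6, 7) + c(-1) = -68*6 + 25 = -408 + 25 = -383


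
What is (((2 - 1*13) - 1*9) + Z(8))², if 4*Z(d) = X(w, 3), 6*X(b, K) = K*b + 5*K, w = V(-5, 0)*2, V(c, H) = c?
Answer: 27225/64 ≈ 425.39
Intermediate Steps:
w = -10 (w = -5*2 = -10)
X(b, K) = 5*K/6 + K*b/6 (X(b, K) = (K*b + 5*K)/6 = (5*K + K*b)/6 = 5*K/6 + K*b/6)
Z(d) = -5/8 (Z(d) = ((⅙)*3*(5 - 10))/4 = ((⅙)*3*(-5))/4 = (¼)*(-5/2) = -5/8)
(((2 - 1*13) - 1*9) + Z(8))² = (((2 - 1*13) - 1*9) - 5/8)² = (((2 - 13) - 9) - 5/8)² = ((-11 - 9) - 5/8)² = (-20 - 5/8)² = (-165/8)² = 27225/64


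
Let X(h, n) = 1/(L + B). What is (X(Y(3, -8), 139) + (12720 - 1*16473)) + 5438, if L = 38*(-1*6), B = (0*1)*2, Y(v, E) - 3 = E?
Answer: 384179/228 ≈ 1685.0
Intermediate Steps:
Y(v, E) = 3 + E
B = 0 (B = 0*2 = 0)
L = -228 (L = 38*(-6) = -228)
X(h, n) = -1/228 (X(h, n) = 1/(-228 + 0) = 1/(-228) = -1/228)
(X(Y(3, -8), 139) + (12720 - 1*16473)) + 5438 = (-1/228 + (12720 - 1*16473)) + 5438 = (-1/228 + (12720 - 16473)) + 5438 = (-1/228 - 3753) + 5438 = -855685/228 + 5438 = 384179/228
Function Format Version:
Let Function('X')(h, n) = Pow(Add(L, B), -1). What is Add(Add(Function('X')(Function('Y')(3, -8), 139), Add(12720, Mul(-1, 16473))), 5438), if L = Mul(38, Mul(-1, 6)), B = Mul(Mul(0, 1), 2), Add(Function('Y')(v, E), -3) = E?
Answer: Rational(384179, 228) ≈ 1685.0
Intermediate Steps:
Function('Y')(v, E) = Add(3, E)
B = 0 (B = Mul(0, 2) = 0)
L = -228 (L = Mul(38, -6) = -228)
Function('X')(h, n) = Rational(-1, 228) (Function('X')(h, n) = Pow(Add(-228, 0), -1) = Pow(-228, -1) = Rational(-1, 228))
Add(Add(Function('X')(Function('Y')(3, -8), 139), Add(12720, Mul(-1, 16473))), 5438) = Add(Add(Rational(-1, 228), Add(12720, Mul(-1, 16473))), 5438) = Add(Add(Rational(-1, 228), Add(12720, -16473)), 5438) = Add(Add(Rational(-1, 228), -3753), 5438) = Add(Rational(-855685, 228), 5438) = Rational(384179, 228)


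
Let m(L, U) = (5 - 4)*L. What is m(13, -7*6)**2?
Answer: 169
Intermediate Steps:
m(L, U) = L (m(L, U) = 1*L = L)
m(13, -7*6)**2 = 13**2 = 169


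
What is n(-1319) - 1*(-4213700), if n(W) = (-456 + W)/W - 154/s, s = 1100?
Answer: 277893594517/65950 ≈ 4.2137e+6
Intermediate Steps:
n(W) = -7/50 + (-456 + W)/W (n(W) = (-456 + W)/W - 154/1100 = (-456 + W)/W - 154*1/1100 = (-456 + W)/W - 7/50 = -7/50 + (-456 + W)/W)
n(-1319) - 1*(-4213700) = (43/50 - 456/(-1319)) - 1*(-4213700) = (43/50 - 456*(-1/1319)) + 4213700 = (43/50 + 456/1319) + 4213700 = 79517/65950 + 4213700 = 277893594517/65950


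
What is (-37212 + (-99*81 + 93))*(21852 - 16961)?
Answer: -220769958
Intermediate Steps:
(-37212 + (-99*81 + 93))*(21852 - 16961) = (-37212 + (-8019 + 93))*4891 = (-37212 - 7926)*4891 = -45138*4891 = -220769958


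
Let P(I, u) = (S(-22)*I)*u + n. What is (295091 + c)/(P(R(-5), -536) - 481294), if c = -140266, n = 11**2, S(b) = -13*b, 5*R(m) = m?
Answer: -14075/29807 ≈ -0.47220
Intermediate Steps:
R(m) = m/5
n = 121
P(I, u) = 121 + 286*I*u (P(I, u) = ((-13*(-22))*I)*u + 121 = (286*I)*u + 121 = 286*I*u + 121 = 121 + 286*I*u)
(295091 + c)/(P(R(-5), -536) - 481294) = (295091 - 140266)/((121 + 286*((1/5)*(-5))*(-536)) - 481294) = 154825/((121 + 286*(-1)*(-536)) - 481294) = 154825/((121 + 153296) - 481294) = 154825/(153417 - 481294) = 154825/(-327877) = 154825*(-1/327877) = -14075/29807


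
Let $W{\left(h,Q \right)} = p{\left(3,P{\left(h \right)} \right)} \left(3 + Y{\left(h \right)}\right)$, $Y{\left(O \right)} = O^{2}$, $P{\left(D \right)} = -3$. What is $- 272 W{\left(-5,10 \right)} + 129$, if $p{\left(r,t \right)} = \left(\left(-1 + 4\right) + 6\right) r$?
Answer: $-205503$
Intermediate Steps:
$p{\left(r,t \right)} = 9 r$ ($p{\left(r,t \right)} = \left(3 + 6\right) r = 9 r$)
$W{\left(h,Q \right)} = 81 + 27 h^{2}$ ($W{\left(h,Q \right)} = 9 \cdot 3 \left(3 + h^{2}\right) = 27 \left(3 + h^{2}\right) = 81 + 27 h^{2}$)
$- 272 W{\left(-5,10 \right)} + 129 = - 272 \left(81 + 27 \left(-5\right)^{2}\right) + 129 = - 272 \left(81 + 27 \cdot 25\right) + 129 = - 272 \left(81 + 675\right) + 129 = \left(-272\right) 756 + 129 = -205632 + 129 = -205503$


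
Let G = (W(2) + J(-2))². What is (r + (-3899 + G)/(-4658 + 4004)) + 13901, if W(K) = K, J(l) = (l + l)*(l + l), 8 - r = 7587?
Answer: 4138163/654 ≈ 6327.5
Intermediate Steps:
r = -7579 (r = 8 - 1*7587 = 8 - 7587 = -7579)
J(l) = 4*l² (J(l) = (2*l)*(2*l) = 4*l²)
G = 324 (G = (2 + 4*(-2)²)² = (2 + 4*4)² = (2 + 16)² = 18² = 324)
(r + (-3899 + G)/(-4658 + 4004)) + 13901 = (-7579 + (-3899 + 324)/(-4658 + 4004)) + 13901 = (-7579 - 3575/(-654)) + 13901 = (-7579 - 3575*(-1/654)) + 13901 = (-7579 + 3575/654) + 13901 = -4953091/654 + 13901 = 4138163/654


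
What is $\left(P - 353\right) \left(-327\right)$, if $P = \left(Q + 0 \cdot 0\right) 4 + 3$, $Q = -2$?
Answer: $117066$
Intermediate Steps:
$P = -5$ ($P = \left(-2 + 0 \cdot 0\right) 4 + 3 = \left(-2 + 0\right) 4 + 3 = \left(-2\right) 4 + 3 = -8 + 3 = -5$)
$\left(P - 353\right) \left(-327\right) = \left(-5 - 353\right) \left(-327\right) = \left(-358\right) \left(-327\right) = 117066$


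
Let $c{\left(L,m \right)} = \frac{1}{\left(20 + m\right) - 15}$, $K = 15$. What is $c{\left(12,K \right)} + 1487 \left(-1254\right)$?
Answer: $- \frac{37293959}{20} \approx -1.8647 \cdot 10^{6}$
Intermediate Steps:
$c{\left(L,m \right)} = \frac{1}{5 + m}$
$c{\left(12,K \right)} + 1487 \left(-1254\right) = \frac{1}{5 + 15} + 1487 \left(-1254\right) = \frac{1}{20} - 1864698 = - \frac{37293959}{20}$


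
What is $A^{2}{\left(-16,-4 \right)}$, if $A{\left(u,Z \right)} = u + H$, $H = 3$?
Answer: $169$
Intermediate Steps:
$A{\left(u,Z \right)} = 3 + u$ ($A{\left(u,Z \right)} = u + 3 = 3 + u$)
$A^{2}{\left(-16,-4 \right)} = \left(3 - 16\right)^{2} = \left(-13\right)^{2} = 169$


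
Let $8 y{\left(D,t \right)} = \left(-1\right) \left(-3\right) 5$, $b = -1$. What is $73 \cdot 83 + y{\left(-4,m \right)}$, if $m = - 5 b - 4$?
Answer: $\frac{48487}{8} \approx 6060.9$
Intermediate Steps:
$m = 1$ ($m = \left(-5\right) \left(-1\right) - 4 = 5 - 4 = 1$)
$y{\left(D,t \right)} = \frac{15}{8}$ ($y{\left(D,t \right)} = \frac{\left(-1\right) \left(-3\right) 5}{8} = \frac{3 \cdot 5}{8} = \frac{1}{8} \cdot 15 = \frac{15}{8}$)
$73 \cdot 83 + y{\left(-4,m \right)} = 73 \cdot 83 + \frac{15}{8} = 6059 + \frac{15}{8} = \frac{48487}{8}$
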